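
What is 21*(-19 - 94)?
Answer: -2373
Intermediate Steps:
21*(-19 - 94) = 21*(-113) = -2373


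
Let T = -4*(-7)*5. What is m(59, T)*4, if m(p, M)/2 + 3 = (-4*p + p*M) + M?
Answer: 65288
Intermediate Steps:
T = 140 (T = 28*5 = 140)
m(p, M) = -6 - 8*p + 2*M + 2*M*p (m(p, M) = -6 + 2*((-4*p + p*M) + M) = -6 + 2*((-4*p + M*p) + M) = -6 + 2*(M - 4*p + M*p) = -6 + (-8*p + 2*M + 2*M*p) = -6 - 8*p + 2*M + 2*M*p)
m(59, T)*4 = (-6 - 8*59 + 2*140 + 2*140*59)*4 = (-6 - 472 + 280 + 16520)*4 = 16322*4 = 65288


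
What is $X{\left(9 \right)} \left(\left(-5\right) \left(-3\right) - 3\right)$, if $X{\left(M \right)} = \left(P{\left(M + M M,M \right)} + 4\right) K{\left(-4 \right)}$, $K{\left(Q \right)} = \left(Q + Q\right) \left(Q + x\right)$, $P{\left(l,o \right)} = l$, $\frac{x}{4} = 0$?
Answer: $36096$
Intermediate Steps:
$x = 0$ ($x = 4 \cdot 0 = 0$)
$K{\left(Q \right)} = 2 Q^{2}$ ($K{\left(Q \right)} = \left(Q + Q\right) \left(Q + 0\right) = 2 Q Q = 2 Q^{2}$)
$X{\left(M \right)} = 128 + 32 M + 32 M^{2}$ ($X{\left(M \right)} = \left(\left(M + M M\right) + 4\right) 2 \left(-4\right)^{2} = \left(\left(M + M^{2}\right) + 4\right) 2 \cdot 16 = \left(4 + M + M^{2}\right) 32 = 128 + 32 M + 32 M^{2}$)
$X{\left(9 \right)} \left(\left(-5\right) \left(-3\right) - 3\right) = \left(128 + 32 \cdot 9 \left(1 + 9\right)\right) \left(\left(-5\right) \left(-3\right) - 3\right) = \left(128 + 32 \cdot 9 \cdot 10\right) \left(15 - 3\right) = \left(128 + 2880\right) 12 = 3008 \cdot 12 = 36096$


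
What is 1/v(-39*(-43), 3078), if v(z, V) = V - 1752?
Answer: 1/1326 ≈ 0.00075415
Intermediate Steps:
v(z, V) = -1752 + V
1/v(-39*(-43), 3078) = 1/(-1752 + 3078) = 1/1326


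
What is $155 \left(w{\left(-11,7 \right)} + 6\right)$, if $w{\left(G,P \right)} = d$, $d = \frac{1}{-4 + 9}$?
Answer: $961$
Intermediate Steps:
$d = \frac{1}{5} \approx 0.2$
$w{\left(G,P \right)} = \frac{1}{5}$
$155 \left(w{\left(-11,7 \right)} + 6\right) = 155 \left(\frac{1}{5} + 6\right) = 155 \cdot \frac{31}{5} = 961$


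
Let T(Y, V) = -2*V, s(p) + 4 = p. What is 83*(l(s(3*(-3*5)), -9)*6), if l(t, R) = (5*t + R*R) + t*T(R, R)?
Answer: -520908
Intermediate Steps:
s(p) = -4 + p
l(t, R) = R**2 + 5*t - 2*R*t (l(t, R) = (5*t + R*R) + t*(-2*R) = (5*t + R**2) - 2*R*t = (R**2 + 5*t) - 2*R*t = R**2 + 5*t - 2*R*t)
83*(l(s(3*(-3*5)), -9)*6) = 83*(((-9)**2 + 5*(-4 + 3*(-3*5)) - 2*(-9)*(-4 + 3*(-3*5)))*6) = 83*((81 + 5*(-4 + 3*(-15)) - 2*(-9)*(-4 + 3*(-15)))*6) = 83*((81 + 5*(-4 - 45) - 2*(-9)*(-4 - 45))*6) = 83*((81 + 5*(-49) - 2*(-9)*(-49))*6) = 83*((81 - 245 - 882)*6) = 83*(-1046*6) = 83*(-6276) = -520908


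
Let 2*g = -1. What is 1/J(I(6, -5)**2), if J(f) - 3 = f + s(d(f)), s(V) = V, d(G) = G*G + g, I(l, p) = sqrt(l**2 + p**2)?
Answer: 2/7569 ≈ 0.00026424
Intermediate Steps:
g = -1/2 (g = (1/2)*(-1) = -1/2 ≈ -0.50000)
d(G) = -1/2 + G**2 (d(G) = G*G - 1/2 = G**2 - 1/2 = -1/2 + G**2)
J(f) = 5/2 + f + f**2 (J(f) = 3 + (f + (-1/2 + f**2)) = 3 + (-1/2 + f + f**2) = 5/2 + f + f**2)
1/J(I(6, -5)**2) = 1/(5/2 + (sqrt(6**2 + (-5)**2))**2 + ((sqrt(6**2 + (-5)**2))**2)**2) = 1/(5/2 + (sqrt(36 + 25))**2 + ((sqrt(36 + 25))**2)**2) = 1/(5/2 + (sqrt(61))**2 + ((sqrt(61))**2)**2) = 1/(5/2 + 61 + 61**2) = 1/(5/2 + 61 + 3721) = 1/(7569/2) = 2/7569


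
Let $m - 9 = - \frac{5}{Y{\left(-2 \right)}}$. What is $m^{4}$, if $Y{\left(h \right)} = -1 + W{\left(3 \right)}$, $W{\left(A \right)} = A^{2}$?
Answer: $\frac{20151121}{4096} \approx 4919.7$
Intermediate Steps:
$Y{\left(h \right)} = 8$ ($Y{\left(h \right)} = -1 + 3^{2} = -1 + 9 = 8$)
$m = \frac{67}{8}$ ($m = 9 - \frac{5}{8} = \frac{67}{8} \approx 8.375$)
$m^{4} = \left(\frac{67}{8}\right)^{4} = \frac{20151121}{4096}$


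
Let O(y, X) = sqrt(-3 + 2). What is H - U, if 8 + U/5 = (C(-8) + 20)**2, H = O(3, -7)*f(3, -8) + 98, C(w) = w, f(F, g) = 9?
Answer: -582 + 9*I ≈ -582.0 + 9.0*I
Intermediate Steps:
O(y, X) = I (O(y, X) = sqrt(-1) = I)
H = 98 + 9*I (H = I*9 + 98 = 9*I + 98 = 98 + 9*I ≈ 98.0 + 9.0*I)
U = 680 (U = -40 + 5*(-8 + 20)**2 = -40 + 5*12**2 = -40 + 5*144 = -40 + 720 = 680)
H - U = (98 + 9*I) - 1*680 = (98 + 9*I) - 680 = -582 + 9*I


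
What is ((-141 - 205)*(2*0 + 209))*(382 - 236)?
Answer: -10557844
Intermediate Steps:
((-141 - 205)*(2*0 + 209))*(382 - 236) = -346*(0 + 209)*146 = -346*209*146 = -72314*146 = -10557844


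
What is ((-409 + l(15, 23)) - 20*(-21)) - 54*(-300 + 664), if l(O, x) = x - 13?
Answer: -19635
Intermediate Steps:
l(O, x) = -13 + x
((-409 + l(15, 23)) - 20*(-21)) - 54*(-300 + 664) = ((-409 + (-13 + 23)) - 20*(-21)) - 54*(-300 + 664) = ((-409 + 10) + 420) - 54*364 = (-399 + 420) - 19656 = 21 - 19656 = -19635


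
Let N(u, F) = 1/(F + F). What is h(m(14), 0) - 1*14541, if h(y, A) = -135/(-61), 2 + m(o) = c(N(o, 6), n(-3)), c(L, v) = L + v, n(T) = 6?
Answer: -886866/61 ≈ -14539.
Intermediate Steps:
N(u, F) = 1/(2*F)
m(o) = 49/12 (m(o) = -2 + ((1/2)/6 + 6) = -2 + ((1/2)*(1/6) + 6) = -2 + (1/12 + 6) = -2 + 73/12 = 49/12)
h(y, A) = 135/61 (h(y, A) = -135*(-1/61) = 135/61)
h(m(14), 0) - 1*14541 = 135/61 - 1*14541 = 135/61 - 14541 = -886866/61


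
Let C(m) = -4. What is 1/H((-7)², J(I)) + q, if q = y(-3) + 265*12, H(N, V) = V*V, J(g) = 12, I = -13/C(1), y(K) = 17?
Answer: 460369/144 ≈ 3197.0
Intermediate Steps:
I = 13/4 (I = -13/(-4) = -13*(-¼) = 13/4 ≈ 3.2500)
H(N, V) = V²
q = 3197 (q = 17 + 265*12 = 17 + 3180 = 3197)
1/H((-7)², J(I)) + q = 1/(12²) + 3197 = 1/144 + 3197 = 460369/144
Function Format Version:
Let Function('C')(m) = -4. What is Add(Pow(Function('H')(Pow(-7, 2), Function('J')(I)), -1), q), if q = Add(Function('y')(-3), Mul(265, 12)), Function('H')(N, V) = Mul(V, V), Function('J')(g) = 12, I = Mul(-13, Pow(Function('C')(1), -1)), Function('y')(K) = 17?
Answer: Rational(460369, 144) ≈ 3197.0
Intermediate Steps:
I = Rational(13, 4) (I = Mul(-13, Pow(-4, -1)) = Mul(-13, Rational(-1, 4)) = Rational(13, 4) ≈ 3.2500)
Function('H')(N, V) = Pow(V, 2)
q = 3197 (q = Add(17, Mul(265, 12)) = Add(17, 3180) = 3197)
Add(Pow(Function('H')(Pow(-7, 2), Function('J')(I)), -1), q) = Add(Pow(Pow(12, 2), -1), 3197) = Add(Pow(144, -1), 3197) = Add(Rational(1, 144), 3197) = Rational(460369, 144)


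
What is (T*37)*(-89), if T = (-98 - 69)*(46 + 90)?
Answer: 74790616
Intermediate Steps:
T = -22712 (T = -167*136 = -22712)
(T*37)*(-89) = -22712*37*(-89) = -840344*(-89) = 74790616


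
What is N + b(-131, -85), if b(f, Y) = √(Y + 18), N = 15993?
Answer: 15993 + I*√67 ≈ 15993.0 + 8.1853*I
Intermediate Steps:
b(f, Y) = √(18 + Y)
N + b(-131, -85) = 15993 + √(18 - 85) = 15993 + √(-67) = 15993 + I*√67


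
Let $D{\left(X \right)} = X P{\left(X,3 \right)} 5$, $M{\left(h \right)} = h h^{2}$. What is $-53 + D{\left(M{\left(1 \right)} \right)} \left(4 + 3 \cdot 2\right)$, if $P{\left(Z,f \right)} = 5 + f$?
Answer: $347$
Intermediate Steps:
$M{\left(h \right)} = h^{3}$
$D{\left(X \right)} = 40 X$ ($D{\left(X \right)} = X \left(5 + 3\right) 5 = X 8 \cdot 5 = 8 X 5 = 40 X$)
$-53 + D{\left(M{\left(1 \right)} \right)} \left(4 + 3 \cdot 2\right) = -53 + 40 \cdot 1^{3} \left(4 + 3 \cdot 2\right) = -53 + 40 \cdot 1 \left(4 + 6\right) = -53 + 40 \cdot 10 = -53 + 400 = 347$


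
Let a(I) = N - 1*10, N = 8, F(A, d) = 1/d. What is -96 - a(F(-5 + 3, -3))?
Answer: -94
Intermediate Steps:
F(A, d) = 1/d
a(I) = -2 (a(I) = 8 - 1*10 = 8 - 10 = -2)
-96 - a(F(-5 + 3, -3)) = -96 - 1*(-2) = -96 + 2 = -94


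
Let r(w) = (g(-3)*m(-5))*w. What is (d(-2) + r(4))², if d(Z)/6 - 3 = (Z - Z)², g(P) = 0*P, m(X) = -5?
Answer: 324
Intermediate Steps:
g(P) = 0
r(w) = 0 (r(w) = (0*(-5))*w = 0*w = 0)
d(Z) = 18 (d(Z) = 18 + 6*(Z - Z)² = 18 + 6*0² = 18 + 6*0 = 18 + 0 = 18)
(d(-2) + r(4))² = (18 + 0)² = 18² = 324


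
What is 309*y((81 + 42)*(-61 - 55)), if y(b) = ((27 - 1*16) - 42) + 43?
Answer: 3708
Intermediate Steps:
y(b) = 12 (y(b) = ((27 - 16) - 42) + 43 = (11 - 42) + 43 = -31 + 43 = 12)
309*y((81 + 42)*(-61 - 55)) = 309*12 = 3708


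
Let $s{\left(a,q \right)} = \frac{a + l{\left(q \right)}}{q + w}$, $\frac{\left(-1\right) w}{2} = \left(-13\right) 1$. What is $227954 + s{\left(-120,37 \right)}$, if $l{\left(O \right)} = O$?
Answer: $\frac{14361019}{63} \approx 2.2795 \cdot 10^{5}$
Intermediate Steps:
$w = 26$ ($w = - 2 \left(\left(-13\right) 1\right) = \left(-2\right) \left(-13\right) = 26$)
$s{\left(a,q \right)} = \frac{a + q}{26 + q}$ ($s{\left(a,q \right)} = \frac{a + q}{q + 26} = \frac{a + q}{26 + q}$)
$227954 + s{\left(-120,37 \right)} = 227954 + \frac{-120 + 37}{26 + 37} = 227954 + \frac{1}{63} \left(-83\right) = 227954 - \frac{83}{63} = \frac{14361019}{63}$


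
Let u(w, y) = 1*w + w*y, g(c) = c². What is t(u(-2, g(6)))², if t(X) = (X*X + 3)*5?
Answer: 750486025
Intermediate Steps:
u(w, y) = w + w*y
t(X) = 15 + 5*X² (t(X) = (X² + 3)*5 = (3 + X²)*5 = 15 + 5*X²)
t(u(-2, g(6)))² = (15 + 5*(-2*(1 + 6²))²)² = (15 + 5*(-2*(1 + 36))²)² = (15 + 5*(-2*37)²)² = (15 + 5*(-74)²)² = (15 + 5*5476)² = (15 + 27380)² = 27395² = 750486025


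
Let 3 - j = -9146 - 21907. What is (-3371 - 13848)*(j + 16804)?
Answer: -824101340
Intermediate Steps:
j = 31056 (j = 3 - (-9146 - 21907) = 3 - 1*(-31053) = 3 + 31053 = 31056)
(-3371 - 13848)*(j + 16804) = (-3371 - 13848)*(31056 + 16804) = -17219*47860 = -824101340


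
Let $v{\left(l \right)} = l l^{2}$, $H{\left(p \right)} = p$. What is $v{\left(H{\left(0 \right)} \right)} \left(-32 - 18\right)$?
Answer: $0$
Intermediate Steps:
$v{\left(l \right)} = l^{3}$
$v{\left(H{\left(0 \right)} \right)} \left(-32 - 18\right) = 0^{3} \left(-32 - 18\right) = 0 \left(-50\right) = 0$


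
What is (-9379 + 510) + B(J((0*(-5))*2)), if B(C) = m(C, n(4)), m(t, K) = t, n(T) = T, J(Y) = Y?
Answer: -8869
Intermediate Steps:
B(C) = C
(-9379 + 510) + B(J((0*(-5))*2)) = (-9379 + 510) + (0*(-5))*2 = -8869 + 0*2 = -8869 + 0 = -8869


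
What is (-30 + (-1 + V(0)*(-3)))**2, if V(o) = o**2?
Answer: 961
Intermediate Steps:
(-30 + (-1 + V(0)*(-3)))**2 = (-30 + (-1 + 0**2*(-3)))**2 = (-30 + (-1 + 0*(-3)))**2 = (-30 + (-1 + 0))**2 = (-30 - 1)**2 = (-31)**2 = 961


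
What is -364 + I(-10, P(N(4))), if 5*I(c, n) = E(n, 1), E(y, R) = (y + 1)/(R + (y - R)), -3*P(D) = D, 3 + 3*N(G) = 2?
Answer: -362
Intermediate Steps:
N(G) = -⅓ (N(G) = -1 + (⅓)*2 = -1 + ⅔ = -⅓)
P(D) = -D/3
E(y, R) = (1 + y)/y
I(c, n) = (1 + n)/(5*n) (I(c, n) = ((1 + n)/n)/5 = (1 + n)/(5*n))
-364 + I(-10, P(N(4))) = -364 + (1 - ⅓*(-⅓))/(5*((-⅓*(-⅓)))) = -364 + (1 + ⅑)/(5*(⅑)) = -364 + (⅕)*9*(10/9) = -364 + 2 = -362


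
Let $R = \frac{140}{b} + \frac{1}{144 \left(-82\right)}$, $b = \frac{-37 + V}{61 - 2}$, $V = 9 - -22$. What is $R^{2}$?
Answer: $\frac{264247164773761}{139428864} \approx 1.8952 \cdot 10^{6}$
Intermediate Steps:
$V = 31$ ($V = 9 + 22 = 31$)
$b = - \frac{6}{59}$ ($b = \frac{-37 + 31}{61 - 2} = - \frac{6}{59} \approx -0.10169$)
$R = - \frac{16255681}{11808}$ ($R = \frac{140}{- \frac{6}{59}} + \frac{1}{144 \left(-82\right)} = 140 \left(- \frac{59}{6}\right) + \frac{1}{144} \left(- \frac{1}{82}\right) = - \frac{4130}{3} - \frac{1}{11808} = - \frac{16255681}{11808} \approx -1376.7$)
$R^{2} = \left(- \frac{16255681}{11808}\right)^{2} = \frac{264247164773761}{139428864}$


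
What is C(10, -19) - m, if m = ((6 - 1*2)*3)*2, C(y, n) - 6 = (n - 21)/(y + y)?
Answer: -20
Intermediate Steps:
C(y, n) = 6 + (-21 + n)/(2*y) (C(y, n) = 6 + (n - 21)/(y + y) = 6 + (-21 + n)/((2*y)) = 6 + (-21 + n)*(1/(2*y)) = 6 + (-21 + n)/(2*y))
m = 24 (m = ((6 - 2)*3)*2 = (4*3)*2 = 12*2 = 24)
C(10, -19) - m = (½)*(-21 - 19 + 12*10)/10 - 1*24 = (½)*(⅒)*(-21 - 19 + 120) - 24 = (½)*(⅒)*80 - 24 = 4 - 24 = -20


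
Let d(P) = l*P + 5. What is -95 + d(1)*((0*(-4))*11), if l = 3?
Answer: -95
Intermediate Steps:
d(P) = 5 + 3*P (d(P) = 3*P + 5 = 5 + 3*P)
-95 + d(1)*((0*(-4))*11) = -95 + (5 + 3*1)*((0*(-4))*11) = -95 + (5 + 3)*(0*11) = -95 + 8*0 = -95 + 0 = -95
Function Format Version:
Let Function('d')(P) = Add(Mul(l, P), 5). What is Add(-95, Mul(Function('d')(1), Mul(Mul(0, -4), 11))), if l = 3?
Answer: -95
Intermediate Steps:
Function('d')(P) = Add(5, Mul(3, P)) (Function('d')(P) = Add(Mul(3, P), 5) = Add(5, Mul(3, P)))
Add(-95, Mul(Function('d')(1), Mul(Mul(0, -4), 11))) = Add(-95, Mul(Add(5, Mul(3, 1)), Mul(Mul(0, -4), 11))) = Add(-95, Mul(Add(5, 3), Mul(0, 11))) = Add(-95, Mul(8, 0)) = Add(-95, 0) = -95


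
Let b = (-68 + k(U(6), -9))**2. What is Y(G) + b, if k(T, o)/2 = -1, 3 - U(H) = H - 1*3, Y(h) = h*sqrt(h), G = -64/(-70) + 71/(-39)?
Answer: 4900 - 1237*I*sqrt(1688505)/1863225 ≈ 4900.0 - 0.86269*I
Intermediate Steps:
G = -1237/1365 (G = -64*(-1/70) + 71*(-1/39) = 32/35 - 71/39 = -1237/1365 ≈ -0.90623)
Y(h) = h**(3/2)
U(H) = 6 - H (U(H) = 3 - (H - 1*3) = 3 - (H - 3) = 3 - (-3 + H) = 3 + (3 - H) = 6 - H)
k(T, o) = -2 (k(T, o) = 2*(-1) = -2)
b = 4900 (b = (-68 - 2)**2 = (-70)**2 = 4900)
Y(G) + b = (-1237/1365)**(3/2) + 4900 = -1237*I*sqrt(1688505)/1863225 + 4900 = 4900 - 1237*I*sqrt(1688505)/1863225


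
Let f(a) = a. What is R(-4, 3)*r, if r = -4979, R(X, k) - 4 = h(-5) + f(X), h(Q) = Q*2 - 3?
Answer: 64727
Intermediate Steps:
h(Q) = -3 + 2*Q (h(Q) = 2*Q - 3 = -3 + 2*Q)
R(X, k) = -9 + X (R(X, k) = 4 + ((-3 + 2*(-5)) + X) = 4 + ((-3 - 10) + X) = 4 + (-13 + X) = -9 + X)
R(-4, 3)*r = (-9 - 4)*(-4979) = -13*(-4979) = 64727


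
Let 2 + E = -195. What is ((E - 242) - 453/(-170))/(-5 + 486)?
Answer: -74177/81770 ≈ -0.90714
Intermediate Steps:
E = -197 (E = -2 - 195 = -197)
((E - 242) - 453/(-170))/(-5 + 486) = ((-197 - 242) - 453/(-170))/(-5 + 486) = (-439 - 453*(-1/170))/481 = (-439 + 453/170)*(1/481) = -74177/170*1/481 = -74177/81770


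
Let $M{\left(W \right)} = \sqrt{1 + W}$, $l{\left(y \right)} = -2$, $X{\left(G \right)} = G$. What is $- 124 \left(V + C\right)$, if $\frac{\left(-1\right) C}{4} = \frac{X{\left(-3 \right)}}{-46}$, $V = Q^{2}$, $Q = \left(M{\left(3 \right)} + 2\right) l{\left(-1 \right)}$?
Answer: $- \frac{181784}{23} \approx -7903.6$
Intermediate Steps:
$Q = -8$ ($Q = \left(\sqrt{1 + 3} + 2\right) \left(-2\right) = \left(\sqrt{4} + 2\right) \left(-2\right) = \left(2 + 2\right) \left(-2\right) = 4 \left(-2\right) = -8$)
$V = 64$ ($V = \left(-8\right)^{2} = 64$)
$C = - \frac{6}{23}$ ($C = - 4 \left(- \frac{3}{-46}\right) = - 4 \left(\left(-3\right) \left(- \frac{1}{46}\right)\right) = \left(-4\right) \frac{3}{46} = - \frac{6}{23} \approx -0.26087$)
$- 124 \left(V + C\right) = - 124 \left(64 - \frac{6}{23}\right) = \left(-124\right) \frac{1466}{23} = - \frac{181784}{23}$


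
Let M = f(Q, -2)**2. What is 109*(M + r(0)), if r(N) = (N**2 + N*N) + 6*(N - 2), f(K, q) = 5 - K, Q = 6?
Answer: -1199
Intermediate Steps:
r(N) = -12 + 2*N**2 + 6*N (r(N) = (N**2 + N**2) + 6*(-2 + N) = 2*N**2 + (-12 + 6*N) = -12 + 2*N**2 + 6*N)
M = 1 (M = (5 - 1*6)**2 = (5 - 6)**2 = (-1)**2 = 1)
109*(M + r(0)) = 109*(1 + (-12 + 2*0**2 + 6*0)) = 109*(1 + (-12 + 2*0 + 0)) = 109*(1 + (-12 + 0 + 0)) = 109*(1 - 12) = 109*(-11) = -1199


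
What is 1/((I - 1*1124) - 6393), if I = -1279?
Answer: -1/8796 ≈ -0.00011369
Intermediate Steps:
1/((I - 1*1124) - 6393) = 1/((-1279 - 1*1124) - 6393) = 1/((-1279 - 1124) - 6393) = 1/(-2403 - 6393) = 1/(-8796) = -1/8796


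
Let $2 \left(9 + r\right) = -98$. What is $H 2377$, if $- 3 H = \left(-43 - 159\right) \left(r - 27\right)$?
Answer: $- \frac{40813090}{3} \approx -1.3604 \cdot 10^{7}$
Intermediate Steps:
$r = -58$ ($r = -9 + \frac{1}{2} \left(-98\right) = -9 - 49 = -58$)
$H = - \frac{17170}{3}$ ($H = - \frac{\left(-43 - 159\right) \left(-58 - 27\right)}{3} = - \frac{\left(-202\right) \left(-85\right)}{3} = \left(- \frac{1}{3}\right) 17170 = - \frac{17170}{3} \approx -5723.3$)
$H 2377 = \left(- \frac{17170}{3}\right) 2377 = - \frac{40813090}{3}$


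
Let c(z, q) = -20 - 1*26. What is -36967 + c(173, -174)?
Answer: -37013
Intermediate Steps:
c(z, q) = -46 (c(z, q) = -20 - 26 = -46)
-36967 + c(173, -174) = -36967 - 46 = -37013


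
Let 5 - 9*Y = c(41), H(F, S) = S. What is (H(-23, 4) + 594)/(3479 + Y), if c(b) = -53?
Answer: 414/2413 ≈ 0.17157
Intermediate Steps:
Y = 58/9 (Y = 5/9 - 1/9*(-53) = 5/9 + 53/9 = 58/9 ≈ 6.4444)
(H(-23, 4) + 594)/(3479 + Y) = (4 + 594)/(3479 + 58/9) = 598/(31369/9) = 598*(9/31369) = 414/2413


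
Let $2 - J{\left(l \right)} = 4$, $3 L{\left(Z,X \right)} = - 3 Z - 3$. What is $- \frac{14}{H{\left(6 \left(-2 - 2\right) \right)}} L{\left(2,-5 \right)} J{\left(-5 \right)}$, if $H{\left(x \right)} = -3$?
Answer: $28$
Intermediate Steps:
$L{\left(Z,X \right)} = -1 - Z$ ($L{\left(Z,X \right)} = \frac{- 3 Z - 3}{3} = \frac{-3 - 3 Z}{3} = -1 - Z$)
$J{\left(l \right)} = -2$ ($J{\left(l \right)} = 2 - 4 = -2$)
$- \frac{14}{H{\left(6 \left(-2 - 2\right) \right)}} L{\left(2,-5 \right)} J{\left(-5 \right)} = - \frac{14}{-3} \left(-1 - 2\right) \left(-2\right) = \left(-14\right) \left(- \frac{1}{3}\right) \left(-1 - 2\right) \left(-2\right) = \frac{14}{3} \left(-3\right) \left(-2\right) = \left(-14\right) \left(-2\right) = 28$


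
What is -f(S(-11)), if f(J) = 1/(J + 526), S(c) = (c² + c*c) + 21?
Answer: -1/789 ≈ -0.0012674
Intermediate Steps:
S(c) = 21 + 2*c² (S(c) = (c² + c²) + 21 = 2*c² + 21 = 21 + 2*c²)
f(J) = 1/(526 + J)
-f(S(-11)) = -1/(526 + (21 + 2*(-11)²)) = -1/(526 + (21 + 2*121)) = -1/(526 + (21 + 242)) = -1/(526 + 263) = -1/789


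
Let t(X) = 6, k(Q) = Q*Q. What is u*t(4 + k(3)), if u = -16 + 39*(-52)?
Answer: -12264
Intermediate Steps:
k(Q) = Q**2
u = -2044 (u = -16 - 2028 = -2044)
u*t(4 + k(3)) = -2044*6 = -12264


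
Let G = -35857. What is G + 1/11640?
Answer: -417375479/11640 ≈ -35857.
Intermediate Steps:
G + 1/11640 = -35857 + 1/11640 = -417375479/11640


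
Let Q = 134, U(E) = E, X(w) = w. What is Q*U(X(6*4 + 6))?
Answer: 4020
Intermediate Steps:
Q*U(X(6*4 + 6)) = 134*(6*4 + 6) = 134*(24 + 6) = 134*30 = 4020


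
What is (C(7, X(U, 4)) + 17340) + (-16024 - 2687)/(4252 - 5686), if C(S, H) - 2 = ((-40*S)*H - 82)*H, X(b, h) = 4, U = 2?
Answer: 5997489/478 ≈ 12547.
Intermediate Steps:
C(S, H) = 2 + H*(-82 - 40*H*S) (C(S, H) = 2 + ((-40*S)*H - 82)*H = 2 + (-40*H*S - 82)*H = 2 + (-82 - 40*H*S)*H = 2 + H*(-82 - 40*H*S))
(C(7, X(U, 4)) + 17340) + (-16024 - 2687)/(4252 - 5686) = ((2 - 82*4 - 40*7*4**2) + 17340) + (-16024 - 2687)/(4252 - 5686) = ((2 - 328 - 40*7*16) + 17340) - 18711/(-1434) = ((2 - 328 - 4480) + 17340) - 18711*(-1/1434) = (-4806 + 17340) + 6237/478 = 12534 + 6237/478 = 5997489/478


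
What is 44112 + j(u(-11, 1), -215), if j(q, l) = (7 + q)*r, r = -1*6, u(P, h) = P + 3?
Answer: 44118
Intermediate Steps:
u(P, h) = 3 + P
r = -6
j(q, l) = -42 - 6*q (j(q, l) = (7 + q)*(-6) = -42 - 6*q)
44112 + j(u(-11, 1), -215) = 44112 + (-42 - 6*(3 - 11)) = 44112 + (-42 - 6*(-8)) = 44112 + (-42 + 48) = 44112 + 6 = 44118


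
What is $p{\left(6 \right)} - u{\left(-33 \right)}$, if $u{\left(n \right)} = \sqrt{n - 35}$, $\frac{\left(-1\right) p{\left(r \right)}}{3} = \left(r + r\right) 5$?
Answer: $-180 - 2 i \sqrt{17} \approx -180.0 - 8.2462 i$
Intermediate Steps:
$p{\left(r \right)} = - 30 r$ ($p{\left(r \right)} = - 3 \left(r + r\right) 5 = - 3 \cdot 2 r 5 = - 3 \cdot 10 r = - 30 r$)
$u{\left(n \right)} = \sqrt{-35 + n}$
$p{\left(6 \right)} - u{\left(-33 \right)} = \left(-30\right) 6 - \sqrt{-35 - 33} = -180 - \sqrt{-68} = -180 - 2 i \sqrt{17}$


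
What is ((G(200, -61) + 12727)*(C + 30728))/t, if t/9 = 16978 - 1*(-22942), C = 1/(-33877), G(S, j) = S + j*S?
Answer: 151357394957/2434265712 ≈ 62.178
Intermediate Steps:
G(S, j) = S + S*j
C = -1/33877 ≈ -2.9519e-5
t = 359280 (t = 9*(16978 - 1*(-22942)) = 9*(16978 + 22942) = 9*39920 = 359280)
((G(200, -61) + 12727)*(C + 30728))/t = ((200*(1 - 61) + 12727)*(-1/33877 + 30728))/359280 = ((200*(-60) + 12727)*(1040972455/33877))*(1/359280) = ((-12000 + 12727)*(1040972455/33877))*(1/359280) = (727*(1040972455/33877))*(1/359280) = (756786974785/33877)*(1/359280) = 151357394957/2434265712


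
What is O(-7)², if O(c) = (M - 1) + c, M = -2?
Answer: 100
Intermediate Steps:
O(c) = -3 + c (O(c) = (-2 - 1) + c = -3 + c)
O(-7)² = (-3 - 7)² = (-10)² = 100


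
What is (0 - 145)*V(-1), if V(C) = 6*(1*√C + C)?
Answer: 870 - 870*I ≈ 870.0 - 870.0*I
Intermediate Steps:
V(C) = 6*C + 6*√C (V(C) = 6*(√C + C) = 6*(C + √C) = 6*C + 6*√C)
(0 - 145)*V(-1) = (0 - 145)*(6*(-1) + 6*√(-1)) = -145*(-6 + 6*I) = 870 - 870*I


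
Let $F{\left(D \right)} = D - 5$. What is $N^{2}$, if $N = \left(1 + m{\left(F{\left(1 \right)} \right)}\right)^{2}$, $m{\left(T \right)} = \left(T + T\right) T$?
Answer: $1185921$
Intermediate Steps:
$F{\left(D \right)} = -5 + D$ ($F{\left(D \right)} = D - 5 = -5 + D$)
$m{\left(T \right)} = 2 T^{2}$ ($m{\left(T \right)} = 2 T T = 2 T^{2}$)
$N = 1089$ ($N = \left(1 + 2 \left(-5 + 1\right)^{2}\right)^{2} = \left(1 + 2 \left(-4\right)^{2}\right)^{2} = \left(1 + 2 \cdot 16\right)^{2} = \left(1 + 32\right)^{2} = 33^{2} = 1089$)
$N^{2} = 1089^{2} = 1185921$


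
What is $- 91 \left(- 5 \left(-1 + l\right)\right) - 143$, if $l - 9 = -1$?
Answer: $3042$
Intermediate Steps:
$l = 8$ ($l = 9 - 1 = 8$)
$- 91 \left(- 5 \left(-1 + l\right)\right) - 143 = - 91 \left(- 5 \left(-1 + 8\right)\right) - 143 = - 91 \left(\left(-5\right) 7\right) - 143 = \left(-91\right) \left(-35\right) - 143 = 3185 - 143 = 3042$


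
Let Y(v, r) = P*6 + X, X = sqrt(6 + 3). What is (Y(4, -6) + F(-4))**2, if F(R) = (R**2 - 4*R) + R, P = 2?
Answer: 1849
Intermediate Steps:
X = 3 (X = sqrt(9) = 3)
Y(v, r) = 15 (Y(v, r) = 2*6 + 3 = 12 + 3 = 15)
F(R) = R**2 - 3*R
(Y(4, -6) + F(-4))**2 = (15 - 4*(-3 - 4))**2 = (15 - 4*(-7))**2 = (15 + 28)**2 = 43**2 = 1849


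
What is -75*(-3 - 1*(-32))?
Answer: -2175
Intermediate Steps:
-75*(-3 - 1*(-32)) = -75*(-3 + 32) = -75*29 = -15*145 = -2175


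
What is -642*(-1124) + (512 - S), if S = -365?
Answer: 722485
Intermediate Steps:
-642*(-1124) + (512 - S) = -642*(-1124) + (512 - 1*(-365)) = 721608 + (512 + 365) = 721608 + 877 = 722485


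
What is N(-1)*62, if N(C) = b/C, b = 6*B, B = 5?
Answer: -1860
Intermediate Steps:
b = 30 (b = 6*5 = 30)
N(C) = 30/C
N(-1)*62 = (30/(-1))*62 = (30*(-1))*62 = -30*62 = -1860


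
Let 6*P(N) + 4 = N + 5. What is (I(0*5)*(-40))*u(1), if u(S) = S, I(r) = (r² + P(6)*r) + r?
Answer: 0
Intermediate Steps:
P(N) = ⅙ + N/6 (P(N) = -⅔ + (N + 5)/6 = -⅔ + (5 + N)/6 = -⅔ + (⅚ + N/6) = ⅙ + N/6)
I(r) = r² + 13*r/6 (I(r) = (r² + (⅙ + (⅙)*6)*r) + r = (r² + (⅙ + 1)*r) + r = (r² + 7*r/6) + r = r² + 13*r/6)
(I(0*5)*(-40))*u(1) = (((0*5)*(13 + 6*(0*5))/6)*(-40))*1 = (((⅙)*0*(13 + 6*0))*(-40))*1 = (((⅙)*0*(13 + 0))*(-40))*1 = (((⅙)*0*13)*(-40))*1 = (0*(-40))*1 = 0*1 = 0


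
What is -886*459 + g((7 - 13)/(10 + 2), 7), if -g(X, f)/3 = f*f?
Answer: -406821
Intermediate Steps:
g(X, f) = -3*f² (g(X, f) = -3*f*f = -3*f²)
-886*459 + g((7 - 13)/(10 + 2), 7) = -886*459 - 3*7² = -406674 - 3*49 = -406674 - 147 = -406821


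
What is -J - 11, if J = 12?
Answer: -23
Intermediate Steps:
-J - 11 = -1*12 - 11 = -12 - 11 = -23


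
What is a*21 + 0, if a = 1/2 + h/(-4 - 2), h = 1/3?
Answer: 28/3 ≈ 9.3333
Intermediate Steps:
h = 1/3 ≈ 0.33333
a = 4/9 (a = 1/2 + 1/(3*(-4 - 2)) = 1*(1/2) + (1/3)/(-6) = 1/2 + (1/3)*(-1/6) = 1/2 - 1/18 = 4/9 ≈ 0.44444)
a*21 + 0 = (4/9)*21 + 0 = 28/3 + 0 = 28/3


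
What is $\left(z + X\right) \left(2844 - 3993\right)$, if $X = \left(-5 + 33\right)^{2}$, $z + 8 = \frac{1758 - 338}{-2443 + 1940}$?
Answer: $- \frac{446855292}{503} \approx -8.8838 \cdot 10^{5}$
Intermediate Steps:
$z = - \frac{5444}{503}$ ($z = -8 + \frac{1758 - 338}{-2443 + 1940} = -8 + \frac{1420}{-503} = -8 + 1420 \left(- \frac{1}{503}\right) = -8 - \frac{1420}{503} = - \frac{5444}{503} \approx -10.823$)
$X = 784$ ($X = 28^{2} = 784$)
$\left(z + X\right) \left(2844 - 3993\right) = \left(- \frac{5444}{503} + 784\right) \left(2844 - 3993\right) = \frac{388908}{503} \left(-1149\right) = - \frac{446855292}{503}$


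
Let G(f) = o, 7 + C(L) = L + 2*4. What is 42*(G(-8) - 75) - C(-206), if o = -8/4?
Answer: -3029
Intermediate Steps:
C(L) = 1 + L (C(L) = -7 + (L + 2*4) = -7 + (L + 8) = -7 + (8 + L) = 1 + L)
o = -2 (o = -8*1/4 = -2)
G(f) = -2
42*(G(-8) - 75) - C(-206) = 42*(-2 - 75) - (1 - 206) = 42*(-77) - 1*(-205) = -3234 + 205 = -3029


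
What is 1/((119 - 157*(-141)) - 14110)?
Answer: 1/8146 ≈ 0.00012276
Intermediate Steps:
1/((119 - 157*(-141)) - 14110) = 1/((119 + 22137) - 14110) = 1/(22256 - 14110) = 1/8146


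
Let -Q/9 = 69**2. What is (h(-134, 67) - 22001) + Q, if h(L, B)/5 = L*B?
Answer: -109740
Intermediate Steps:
Q = -42849 (Q = -9*69**2 = -9*4761 = -42849)
h(L, B) = 5*B*L (h(L, B) = 5*(L*B) = 5*(B*L) = 5*B*L)
(h(-134, 67) - 22001) + Q = (5*67*(-134) - 22001) - 42849 = (-44890 - 22001) - 42849 = -66891 - 42849 = -109740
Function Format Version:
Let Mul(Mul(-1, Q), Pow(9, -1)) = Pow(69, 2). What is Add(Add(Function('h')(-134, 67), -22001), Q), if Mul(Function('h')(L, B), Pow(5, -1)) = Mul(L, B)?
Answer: -109740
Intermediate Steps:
Q = -42849 (Q = Mul(-9, Pow(69, 2)) = Mul(-9, 4761) = -42849)
Function('h')(L, B) = Mul(5, B, L) (Function('h')(L, B) = Mul(5, Mul(L, B)) = Mul(5, Mul(B, L)) = Mul(5, B, L))
Add(Add(Function('h')(-134, 67), -22001), Q) = Add(Add(Mul(5, 67, -134), -22001), -42849) = Add(Add(-44890, -22001), -42849) = Add(-66891, -42849) = -109740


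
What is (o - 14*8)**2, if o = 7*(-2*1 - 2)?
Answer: 19600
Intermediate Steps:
o = -28 (o = 7*(-2 - 2) = 7*(-4) = -28)
(o - 14*8)**2 = (-28 - 14*8)**2 = (-28 - 1*112)**2 = (-28 - 112)**2 = (-140)**2 = 19600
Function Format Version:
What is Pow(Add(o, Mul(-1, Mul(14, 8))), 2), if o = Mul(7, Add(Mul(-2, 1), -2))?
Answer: 19600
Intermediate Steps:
o = -28 (o = Mul(7, Add(-2, -2)) = Mul(7, -4) = -28)
Pow(Add(o, Mul(-1, Mul(14, 8))), 2) = Pow(Add(-28, Mul(-1, Mul(14, 8))), 2) = Pow(Add(-28, Mul(-1, 112)), 2) = Pow(Add(-28, -112), 2) = Pow(-140, 2) = 19600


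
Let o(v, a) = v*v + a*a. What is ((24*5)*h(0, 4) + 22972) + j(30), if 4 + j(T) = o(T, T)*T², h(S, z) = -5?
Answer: 1642368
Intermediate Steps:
o(v, a) = a² + v² (o(v, a) = v² + a² = a² + v²)
j(T) = -4 + 2*T⁴ (j(T) = -4 + (T² + T²)*T² = -4 + (2*T²)*T² = -4 + 2*T⁴)
((24*5)*h(0, 4) + 22972) + j(30) = ((24*5)*(-5) + 22972) + (-4 + 2*30⁴) = (120*(-5) + 22972) + (-4 + 2*810000) = (-600 + 22972) + (-4 + 1620000) = 22372 + 1619996 = 1642368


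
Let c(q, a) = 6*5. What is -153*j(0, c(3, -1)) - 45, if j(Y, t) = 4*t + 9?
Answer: -19782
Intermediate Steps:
c(q, a) = 30
j(Y, t) = 9 + 4*t
-153*j(0, c(3, -1)) - 45 = -153*(9 + 4*30) - 45 = -153*(9 + 120) - 45 = -153*129 - 45 = -19737 - 45 = -19782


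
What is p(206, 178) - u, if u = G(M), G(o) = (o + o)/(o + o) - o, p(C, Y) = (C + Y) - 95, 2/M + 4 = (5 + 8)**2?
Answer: 47522/165 ≈ 288.01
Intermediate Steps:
M = 2/165 (M = 2/(-4 + (5 + 8)**2) = 2/(-4 + 13**2) = 2/(-4 + 169) = 2/165 ≈ 0.012121)
p(C, Y) = -95 + C + Y
G(o) = 1 - o (G(o) = (2*o)/((2*o)) - o = (2*o)*(1/(2*o)) - o = 1 - o)
u = 163/165 (u = 1 - 1*2/165 = 1 - 2/165 = 163/165 ≈ 0.98788)
p(206, 178) - u = (-95 + 206 + 178) - 1*163/165 = 289 - 163/165 = 47522/165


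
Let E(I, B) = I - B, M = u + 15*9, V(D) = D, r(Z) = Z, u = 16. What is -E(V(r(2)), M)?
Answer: 149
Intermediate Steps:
M = 151 (M = 16 + 15*9 = 16 + 135 = 151)
-E(V(r(2)), M) = -(2 - 1*151) = -(2 - 151) = -1*(-149) = 149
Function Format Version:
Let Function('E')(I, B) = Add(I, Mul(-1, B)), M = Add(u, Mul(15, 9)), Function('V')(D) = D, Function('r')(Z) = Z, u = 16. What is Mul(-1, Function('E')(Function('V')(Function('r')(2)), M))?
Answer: 149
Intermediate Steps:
M = 151 (M = Add(16, Mul(15, 9)) = Add(16, 135) = 151)
Mul(-1, Function('E')(Function('V')(Function('r')(2)), M)) = Mul(-1, Add(2, Mul(-1, 151))) = Mul(-1, Add(2, -151)) = Mul(-1, -149) = 149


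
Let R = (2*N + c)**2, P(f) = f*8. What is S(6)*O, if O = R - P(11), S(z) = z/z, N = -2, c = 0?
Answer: -72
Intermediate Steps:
P(f) = 8*f
S(z) = 1
R = 16 (R = (2*(-2) + 0)**2 = (-4 + 0)**2 = (-4)**2 = 16)
O = -72 (O = 16 - 8*11 = 16 - 1*88 = 16 - 88 = -72)
S(6)*O = 1*(-72) = -72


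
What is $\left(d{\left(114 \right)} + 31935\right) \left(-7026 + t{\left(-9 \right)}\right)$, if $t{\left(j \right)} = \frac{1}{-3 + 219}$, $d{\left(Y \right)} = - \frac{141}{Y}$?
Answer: $- \frac{1841600003045}{8208} \approx -2.2437 \cdot 10^{8}$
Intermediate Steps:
$t{\left(j \right)} = \frac{1}{216}$
$\left(d{\left(114 \right)} + 31935\right) \left(-7026 + t{\left(-9 \right)}\right) = \left(- \frac{141}{114} + 31935\right) \left(-7026 + \frac{1}{216}\right) = \left(\left(-141\right) \frac{1}{114} + 31935\right) \left(- \frac{1517615}{216}\right) = \left(- \frac{47}{38} + 31935\right) \left(- \frac{1517615}{216}\right) = \frac{1213483}{38} \left(- \frac{1517615}{216}\right) = - \frac{1841600003045}{8208}$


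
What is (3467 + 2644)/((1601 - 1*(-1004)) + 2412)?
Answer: 6111/5017 ≈ 1.2181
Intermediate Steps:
(3467 + 2644)/((1601 - 1*(-1004)) + 2412) = 6111/((1601 + 1004) + 2412) = 6111/(2605 + 2412) = 6111/5017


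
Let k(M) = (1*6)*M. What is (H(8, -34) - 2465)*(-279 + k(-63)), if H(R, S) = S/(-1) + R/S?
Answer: 27154467/17 ≈ 1.5973e+6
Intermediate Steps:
H(R, S) = -S + R/S (H(R, S) = S*(-1) + R/S = -S + R/S)
k(M) = 6*M
(H(8, -34) - 2465)*(-279 + k(-63)) = ((-1*(-34) + 8/(-34)) - 2465)*(-279 + 6*(-63)) = ((34 + 8*(-1/34)) - 2465)*(-279 - 378) = ((34 - 4/17) - 2465)*(-657) = (574/17 - 2465)*(-657) = -41331/17*(-657) = 27154467/17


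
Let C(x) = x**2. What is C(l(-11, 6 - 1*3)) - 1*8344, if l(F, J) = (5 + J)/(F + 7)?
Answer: -8340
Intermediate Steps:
l(F, J) = (5 + J)/(7 + F)
C(l(-11, 6 - 1*3)) - 1*8344 = ((5 + (6 - 1*3))/(7 - 11))**2 - 1*8344 = ((5 + (6 - 3))/(-4))**2 - 8344 = (-(5 + 3)/4)**2 - 8344 = (-1/4*8)**2 - 8344 = (-2)**2 - 8344 = 4 - 8344 = -8340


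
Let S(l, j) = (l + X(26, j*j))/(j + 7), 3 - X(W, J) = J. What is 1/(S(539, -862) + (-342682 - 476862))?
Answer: -855/699967618 ≈ -1.2215e-6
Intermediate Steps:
X(W, J) = 3 - J
S(l, j) = (3 + l - j²)/(7 + j) (S(l, j) = (l + (3 - j*j))/(j + 7) = (l + (3 - j²))/(7 + j) = (3 + l - j²)/(7 + j))
1/(S(539, -862) + (-342682 - 476862)) = 1/((3 + 539 - 1*(-862)²)/(7 - 862) + (-342682 - 476862)) = 1/((3 + 539 - 1*743044)/(-855) - 819544) = 1/(-(3 + 539 - 743044)/855 - 819544) = 1/(-1/855*(-742502) - 819544) = 1/(742502/855 - 819544) = 1/(-699967618/855) = -855/699967618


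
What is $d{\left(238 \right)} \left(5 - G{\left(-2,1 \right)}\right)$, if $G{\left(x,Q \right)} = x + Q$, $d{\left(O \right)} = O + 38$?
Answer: $1656$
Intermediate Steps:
$d{\left(O \right)} = 38 + O$
$G{\left(x,Q \right)} = Q + x$
$d{\left(238 \right)} \left(5 - G{\left(-2,1 \right)}\right) = \left(38 + 238\right) \left(5 - \left(1 - 2\right)\right) = 276 \left(5 - -1\right) = 276 \left(5 + 1\right) = 276 \cdot 6 = 1656$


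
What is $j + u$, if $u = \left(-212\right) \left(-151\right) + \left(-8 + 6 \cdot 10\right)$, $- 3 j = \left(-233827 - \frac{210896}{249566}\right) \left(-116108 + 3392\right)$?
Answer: $- \frac{1096262045824596}{124783} \approx -8.7853 \cdot 10^{9}$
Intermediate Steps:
$j = - \frac{1096266046866708}{124783}$ ($j = - \frac{\left(-233827 - \frac{210896}{249566}\right) \left(-116108 + 3392\right)}{3} = - \frac{\left(-233827 - \frac{105448}{124783}\right) \left(-112716\right)}{3} = - \frac{\left(- \frac{29177739989}{124783}\right) \left(-112716\right)}{3} = \left(- \frac{1}{3}\right) \frac{3288798140600124}{124783} = - \frac{1096266046866708}{124783} \approx -8.7854 \cdot 10^{9}$)
$u = 32064$ ($u = 32012 + \left(-8 + 60\right) = 32012 + 52 = 32064$)
$j + u = - \frac{1096266046866708}{124783} + 32064 = - \frac{1096262045824596}{124783}$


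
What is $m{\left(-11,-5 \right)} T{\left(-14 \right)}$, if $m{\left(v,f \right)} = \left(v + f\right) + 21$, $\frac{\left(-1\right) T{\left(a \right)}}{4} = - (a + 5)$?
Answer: $-180$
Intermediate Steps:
$T{\left(a \right)} = 20 + 4 a$ ($T{\left(a \right)} = - 4 \left(- (a + 5)\right) = - 4 \left(- (5 + a)\right) = - 4 \left(-5 - a\right) = 20 + 4 a$)
$m{\left(v,f \right)} = 21 + f + v$ ($m{\left(v,f \right)} = \left(f + v\right) + 21 = 21 + f + v$)
$m{\left(-11,-5 \right)} T{\left(-14 \right)} = \left(21 - 5 - 11\right) \left(20 + 4 \left(-14\right)\right) = 5 \left(20 - 56\right) = 5 \left(-36\right) = -180$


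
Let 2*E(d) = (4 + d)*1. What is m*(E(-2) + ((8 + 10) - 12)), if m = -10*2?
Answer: -140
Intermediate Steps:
E(d) = 2 + d/2 (E(d) = ((4 + d)*1)/2 = (4 + d)/2 = 2 + d/2)
m = -20
m*(E(-2) + ((8 + 10) - 12)) = -20*((2 + (½)*(-2)) + ((8 + 10) - 12)) = -20*((2 - 1) + (18 - 12)) = -20*(1 + 6) = -20*7 = -140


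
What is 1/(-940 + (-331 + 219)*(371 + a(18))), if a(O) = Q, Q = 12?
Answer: -1/43836 ≈ -2.2812e-5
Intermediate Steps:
a(O) = 12
1/(-940 + (-331 + 219)*(371 + a(18))) = 1/(-940 + (-331 + 219)*(371 + 12)) = 1/(-940 - 112*383) = 1/(-940 - 42896) = 1/(-43836) = -1/43836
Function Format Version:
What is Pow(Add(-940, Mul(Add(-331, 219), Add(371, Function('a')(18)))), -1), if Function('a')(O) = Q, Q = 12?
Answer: Rational(-1, 43836) ≈ -2.2812e-5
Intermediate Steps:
Function('a')(O) = 12
Pow(Add(-940, Mul(Add(-331, 219), Add(371, Function('a')(18)))), -1) = Pow(Add(-940, Mul(Add(-331, 219), Add(371, 12))), -1) = Pow(Add(-940, Mul(-112, 383)), -1) = Pow(Add(-940, -42896), -1) = Pow(-43836, -1) = Rational(-1, 43836)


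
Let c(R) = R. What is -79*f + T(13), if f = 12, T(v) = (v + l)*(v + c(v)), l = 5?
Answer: -480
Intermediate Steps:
T(v) = 2*v*(5 + v) (T(v) = (v + 5)*(v + v) = (5 + v)*(2*v) = 2*v*(5 + v))
-79*f + T(13) = -79*12 + 2*13*(5 + 13) = -948 + 2*13*18 = -948 + 468 = -480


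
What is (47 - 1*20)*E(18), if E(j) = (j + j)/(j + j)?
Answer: 27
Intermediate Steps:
E(j) = 1 (E(j) = (2*j)/((2*j)) = (2*j)*(1/(2*j)) = 1)
(47 - 1*20)*E(18) = (47 - 1*20)*1 = (47 - 20)*1 = 27*1 = 27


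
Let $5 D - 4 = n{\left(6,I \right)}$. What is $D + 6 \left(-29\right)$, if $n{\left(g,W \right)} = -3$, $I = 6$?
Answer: $- \frac{869}{5} \approx -173.8$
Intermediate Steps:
$D = \frac{1}{5}$ ($D = \frac{4}{5} + \frac{1}{5} \left(-3\right) = \frac{4}{5} - \frac{3}{5} = \frac{1}{5} \approx 0.2$)
$D + 6 \left(-29\right) = \frac{1}{5} + 6 \left(-29\right) = \frac{1}{5} - 174 = - \frac{869}{5}$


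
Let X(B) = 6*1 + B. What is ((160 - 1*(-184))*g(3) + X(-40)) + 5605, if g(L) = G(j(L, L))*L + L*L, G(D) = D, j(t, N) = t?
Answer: 11763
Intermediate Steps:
g(L) = 2*L² (g(L) = L*L + L*L = L² + L² = 2*L²)
X(B) = 6 + B
((160 - 1*(-184))*g(3) + X(-40)) + 5605 = ((160 - 1*(-184))*(2*3²) + (6 - 40)) + 5605 = ((160 + 184)*(2*9) - 34) + 5605 = (344*18 - 34) + 5605 = (6192 - 34) + 5605 = 6158 + 5605 = 11763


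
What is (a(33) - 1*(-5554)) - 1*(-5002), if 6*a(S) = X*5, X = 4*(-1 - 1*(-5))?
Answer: 31708/3 ≈ 10569.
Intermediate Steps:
X = 16 (X = 4*(-1 + 5) = 4*4 = 16)
a(S) = 40/3 (a(S) = (16*5)/6 = (1/6)*80 = 40/3)
(a(33) - 1*(-5554)) - 1*(-5002) = (40/3 - 1*(-5554)) - 1*(-5002) = (40/3 + 5554) + 5002 = 16702/3 + 5002 = 31708/3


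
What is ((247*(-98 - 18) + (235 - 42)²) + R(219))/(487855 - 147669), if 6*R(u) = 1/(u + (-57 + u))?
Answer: 1786613/70696836 ≈ 0.025271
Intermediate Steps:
R(u) = 1/(6*(-57 + 2*u)) (R(u) = 1/(6*(u + (-57 + u))) = 1/(6*(-57 + 2*u)))
((247*(-98 - 18) + (235 - 42)²) + R(219))/(487855 - 147669) = ((247*(-98 - 18) + (235 - 42)²) + 1/(6*(-57 + 2*219)))/(487855 - 147669) = ((247*(-116) + 193²) + 1/(6*(-57 + 438)))/340186 = ((-28652 + 37249) + (⅙)/381)*(1/340186) = (8597 + (⅙)*(1/381))*(1/340186) = (8597 + 1/2286)*(1/340186) = (19652743/2286)*(1/340186) = 1786613/70696836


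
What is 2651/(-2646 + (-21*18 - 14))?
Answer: -2651/3038 ≈ -0.87261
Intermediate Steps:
2651/(-2646 + (-21*18 - 14)) = 2651/(-2646 + (-378 - 14)) = 2651/(-2646 - 392) = 2651/(-3038) = 2651*(-1/3038) = -2651/3038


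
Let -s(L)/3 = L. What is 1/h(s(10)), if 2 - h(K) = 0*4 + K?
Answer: 1/32 ≈ 0.031250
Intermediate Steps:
s(L) = -3*L
h(K) = 2 - K (h(K) = 2 - (0*4 + K) = 2 - (0 + K) = 2 - K)
1/h(s(10)) = 1/(2 - (-3)*10) = 1/(2 - 1*(-30)) = 1/(2 + 30) = 1/32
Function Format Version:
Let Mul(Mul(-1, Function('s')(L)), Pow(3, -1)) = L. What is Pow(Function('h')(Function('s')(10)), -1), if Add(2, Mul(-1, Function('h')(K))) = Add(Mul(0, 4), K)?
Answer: Rational(1, 32) ≈ 0.031250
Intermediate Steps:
Function('s')(L) = Mul(-3, L)
Function('h')(K) = Add(2, Mul(-1, K)) (Function('h')(K) = Add(2, Mul(-1, Add(Mul(0, 4), K))) = Add(2, Mul(-1, Add(0, K))) = Add(2, Mul(-1, K)))
Pow(Function('h')(Function('s')(10)), -1) = Pow(Add(2, Mul(-1, Mul(-3, 10))), -1) = Pow(Add(2, Mul(-1, -30)), -1) = Pow(Add(2, 30), -1) = Pow(32, -1) = Rational(1, 32)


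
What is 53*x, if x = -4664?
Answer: -247192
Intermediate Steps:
53*x = 53*(-4664) = -247192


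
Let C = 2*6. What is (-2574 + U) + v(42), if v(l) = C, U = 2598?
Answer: 36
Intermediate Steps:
C = 12
v(l) = 12
(-2574 + U) + v(42) = (-2574 + 2598) + 12 = 24 + 12 = 36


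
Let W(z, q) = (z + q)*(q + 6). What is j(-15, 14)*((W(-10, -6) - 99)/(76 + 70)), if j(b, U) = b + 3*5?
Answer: 0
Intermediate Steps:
W(z, q) = (6 + q)*(q + z) (W(z, q) = (q + z)*(6 + q) = (6 + q)*(q + z))
j(b, U) = 15 + b (j(b, U) = b + 15 = 15 + b)
j(-15, 14)*((W(-10, -6) - 99)/(76 + 70)) = (15 - 15)*((((-6)² + 6*(-6) + 6*(-10) - 6*(-10)) - 99)/(76 + 70)) = 0*(((36 - 36 - 60 + 60) - 99)/146) = 0*((0 - 99)*(1/146)) = 0*(-99*1/146) = 0*(-99/146) = 0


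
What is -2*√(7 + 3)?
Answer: -2*√10 ≈ -6.3246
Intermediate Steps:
-2*√(7 + 3) = -2*√10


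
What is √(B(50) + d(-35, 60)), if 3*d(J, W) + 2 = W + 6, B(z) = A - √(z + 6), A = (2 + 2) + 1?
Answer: √(237 - 18*√14)/3 ≈ 4.3417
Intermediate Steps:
A = 5 (A = 4 + 1 = 5)
B(z) = 5 - √(6 + z) (B(z) = 5 - √(z + 6) = 5 - √(6 + z))
d(J, W) = 4/3 + W/3 (d(J, W) = -⅔ + (W + 6)/3 = -⅔ + (6 + W)/3 = -⅔ + (2 + W/3) = 4/3 + W/3)
√(B(50) + d(-35, 60)) = √((5 - √(6 + 50)) + (4/3 + (⅓)*60)) = √((5 - √56) + (4/3 + 20)) = √((5 - 2*√14) + 64/3) = √(79/3 - 2*√14)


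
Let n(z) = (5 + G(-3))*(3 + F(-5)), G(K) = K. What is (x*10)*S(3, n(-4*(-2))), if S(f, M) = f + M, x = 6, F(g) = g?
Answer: -60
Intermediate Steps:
n(z) = -4 (n(z) = (5 - 3)*(3 - 5) = 2*(-2) = -4)
S(f, M) = M + f
(x*10)*S(3, n(-4*(-2))) = (6*10)*(-4 + 3) = 60*(-1) = -60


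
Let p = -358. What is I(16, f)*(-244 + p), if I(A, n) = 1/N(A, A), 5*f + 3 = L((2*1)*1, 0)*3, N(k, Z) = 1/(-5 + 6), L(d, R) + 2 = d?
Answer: -602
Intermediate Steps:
L(d, R) = -2 + d
N(k, Z) = 1 (N(k, Z) = 1/1 = 1)
f = -⅗ (f = -⅗ + ((-2 + (2*1)*1)*3)/5 = -⅗ + ((-2 + 2*1)*3)/5 = -⅗ + ((-2 + 2)*3)/5 = -⅗ + (0*3)/5 = -⅗ + (⅕)*0 = -⅗ + 0 = -⅗ ≈ -0.60000)
I(A, n) = 1 (I(A, n) = 1/1 = 1)
I(16, f)*(-244 + p) = 1*(-244 - 358) = 1*(-602) = -602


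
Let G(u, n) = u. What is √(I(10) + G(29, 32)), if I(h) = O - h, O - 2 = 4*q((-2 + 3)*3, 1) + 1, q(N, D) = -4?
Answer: √6 ≈ 2.4495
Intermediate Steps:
O = -13 (O = 2 + (4*(-4) + 1) = 2 + (-16 + 1) = 2 - 15 = -13)
I(h) = -13 - h
√(I(10) + G(29, 32)) = √((-13 - 1*10) + 29) = √((-13 - 10) + 29) = √(-23 + 29) = √6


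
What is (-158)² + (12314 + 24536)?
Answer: 61814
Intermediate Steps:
(-158)² + (12314 + 24536) = 24964 + 36850 = 61814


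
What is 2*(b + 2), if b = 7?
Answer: 18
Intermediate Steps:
2*(b + 2) = 2*(7 + 2) = 2*9 = 18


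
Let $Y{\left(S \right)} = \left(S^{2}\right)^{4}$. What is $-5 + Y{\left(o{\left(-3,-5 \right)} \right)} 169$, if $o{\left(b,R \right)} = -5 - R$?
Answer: $-5$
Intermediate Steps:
$Y{\left(S \right)} = S^{8}$
$-5 + Y{\left(o{\left(-3,-5 \right)} \right)} 169 = -5 + \left(-5 - -5\right)^{8} \cdot 169 = -5 + \left(-5 + 5\right)^{8} \cdot 169 = -5 + 0^{8} \cdot 169 = -5 + 0 \cdot 169 = -5 + 0 = -5$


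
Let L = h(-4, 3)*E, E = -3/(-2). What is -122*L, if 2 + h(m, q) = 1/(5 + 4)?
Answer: 1037/3 ≈ 345.67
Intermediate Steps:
h(m, q) = -17/9 (h(m, q) = -2 + 1/(5 + 4) = -2 + 1/9 = -17/9)
E = 3/2 (E = -3*(-1/2) = 3/2 ≈ 1.5000)
L = -17/6 (L = -17/9*3/2 = -17/6 ≈ -2.8333)
-122*L = -122*(-17/6) = 1037/3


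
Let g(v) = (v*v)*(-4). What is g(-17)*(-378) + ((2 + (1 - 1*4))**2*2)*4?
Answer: 436976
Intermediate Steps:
g(v) = -4*v**2 (g(v) = v**2*(-4) = -4*v**2)
g(-17)*(-378) + ((2 + (1 - 1*4))**2*2)*4 = -4*(-17)**2*(-378) + ((2 + (1 - 1*4))**2*2)*4 = -4*289*(-378) + ((2 + (1 - 4))**2*2)*4 = -1156*(-378) + ((2 - 3)**2*2)*4 = 436968 + ((-1)**2*2)*4 = 436968 + (1*2)*4 = 436968 + 2*4 = 436968 + 8 = 436976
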